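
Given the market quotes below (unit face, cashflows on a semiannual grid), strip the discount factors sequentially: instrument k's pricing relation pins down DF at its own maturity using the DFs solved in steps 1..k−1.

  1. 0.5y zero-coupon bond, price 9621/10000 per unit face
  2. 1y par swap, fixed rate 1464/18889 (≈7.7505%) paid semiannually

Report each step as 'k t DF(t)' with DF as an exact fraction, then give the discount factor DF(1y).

1 1/2 9621/10000
2 1 2317/2500
DF(1y) = 2317/2500 ≈ 0.926800

step 1 [0.5y] zero: DF = P = 9621/10000 ≈ 0.962100
step 2 [1y] swap r/2=732/18889: DF=(1 − 732/18889·(0.962100))/(1+732/18889) = 2317/2500 ≈ 0.926800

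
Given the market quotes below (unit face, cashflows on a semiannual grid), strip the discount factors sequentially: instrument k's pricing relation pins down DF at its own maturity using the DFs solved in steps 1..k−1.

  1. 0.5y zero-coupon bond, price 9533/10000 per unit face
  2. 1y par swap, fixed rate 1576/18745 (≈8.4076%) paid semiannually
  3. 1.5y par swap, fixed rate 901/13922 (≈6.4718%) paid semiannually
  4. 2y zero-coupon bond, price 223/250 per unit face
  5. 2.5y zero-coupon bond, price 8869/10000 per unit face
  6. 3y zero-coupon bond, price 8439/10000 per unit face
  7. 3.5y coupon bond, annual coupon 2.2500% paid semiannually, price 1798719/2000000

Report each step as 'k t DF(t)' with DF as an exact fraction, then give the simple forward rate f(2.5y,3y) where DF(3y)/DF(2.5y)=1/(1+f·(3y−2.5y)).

step 1 [0.5y] zero: DF = P = 9533/10000 ≈ 0.953300
step 2 [1y] swap r/2=788/18745: DF=(1 − 788/18745·(0.953300))/(1+788/18745) = 2303/2500 ≈ 0.921200
step 3 [1.5y] swap r/2=901/27844: DF=(1 − 901/27844·(0.953300+0.921200))/(1+901/27844) = 9099/10000 ≈ 0.909900
step 4 [2y] zero: DF = P = 223/250 ≈ 0.892000
step 5 [2.5y] zero: DF = P = 8869/10000 ≈ 0.886900
step 6 [3y] zero: DF = P = 8439/10000 ≈ 0.843900
step 7 [3.5y] bond c/2=9/800: DF=(1798719/2000000 − 9/800·(0.953300+0.921200+0.909900+0.892000+0.886900+0.843900))/(1+9/800) = 2073/2500 ≈ 0.829200

1 1/2 9533/10000
2 1 2303/2500
3 3/2 9099/10000
4 2 223/250
5 5/2 8869/10000
6 3 8439/10000
7 7/2 2073/2500
f(2.5y,3y) = ((8869/10000)/(8439/10000) − 1)/(1/2) = 860/8439 ≈ 10.1908%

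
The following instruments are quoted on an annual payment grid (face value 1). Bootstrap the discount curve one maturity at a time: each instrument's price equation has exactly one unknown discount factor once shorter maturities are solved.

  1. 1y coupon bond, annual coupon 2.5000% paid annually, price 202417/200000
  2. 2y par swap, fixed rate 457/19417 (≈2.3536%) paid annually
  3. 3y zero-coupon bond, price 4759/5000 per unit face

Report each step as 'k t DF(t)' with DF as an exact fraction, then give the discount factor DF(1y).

step 1 [1y] bond c/1=1/40: DF=(202417/200000 − 1/40·(0))/(1+1/40) = 4937/5000 ≈ 0.987400
step 2 [2y] swap r/1=457/19417: DF=(1 − 457/19417·(0.987400))/(1+457/19417) = 9543/10000 ≈ 0.954300
step 3 [3y] zero: DF = P = 4759/5000 ≈ 0.951800

1 1 4937/5000
2 2 9543/10000
3 3 4759/5000
DF(1y) = 4937/5000 ≈ 0.987400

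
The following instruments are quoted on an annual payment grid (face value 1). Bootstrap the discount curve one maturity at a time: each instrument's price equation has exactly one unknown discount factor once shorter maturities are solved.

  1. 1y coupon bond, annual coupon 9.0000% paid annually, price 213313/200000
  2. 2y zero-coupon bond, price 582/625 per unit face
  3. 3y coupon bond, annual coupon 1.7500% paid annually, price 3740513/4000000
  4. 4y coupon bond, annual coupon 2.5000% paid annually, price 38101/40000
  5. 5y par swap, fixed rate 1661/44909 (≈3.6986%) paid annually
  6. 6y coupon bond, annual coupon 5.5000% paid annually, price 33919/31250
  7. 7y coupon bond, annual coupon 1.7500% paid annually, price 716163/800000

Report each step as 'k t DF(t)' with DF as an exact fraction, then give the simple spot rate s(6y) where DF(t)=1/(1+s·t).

step 1 [1y] bond c/1=9/100: DF=(213313/200000 − 9/100·(0))/(1+9/100) = 1957/2000 ≈ 0.978500
step 2 [2y] zero: DF = P = 582/625 ≈ 0.931200
step 3 [3y] bond c/1=7/400: DF=(3740513/4000000 − 7/400·(0.978500+0.931200))/(1+7/400) = 4431/5000 ≈ 0.886200
step 4 [4y] bond c/1=1/40: DF=(38101/40000 − 1/40·(0.978500+0.931200+0.886200))/(1+1/40) = 8611/10000 ≈ 0.861100
step 5 [5y] swap r/1=1661/44909: DF=(1 − 1661/44909·(0.978500+0.931200+0.886200+0.861100))/(1+1661/44909) = 8339/10000 ≈ 0.833900
step 6 [6y] bond c/1=11/200: DF=(33919/31250 − 11/200·(0.978500+0.931200+0.886200+0.861100+0.833900))/(1+11/200) = 7947/10000 ≈ 0.794700
step 7 [7y] bond c/1=7/400: DF=(716163/800000 − 7/400·(0.978500+0.931200+0.886200+0.861100+0.833900+0.794700))/(1+7/400) = 7889/10000 ≈ 0.788900

1 1 1957/2000
2 2 582/625
3 3 4431/5000
4 4 8611/10000
5 5 8339/10000
6 6 7947/10000
7 7 7889/10000
s(6y) = (1/(7947/10000) − 1)/(6) = 2053/47682 ≈ 4.3056%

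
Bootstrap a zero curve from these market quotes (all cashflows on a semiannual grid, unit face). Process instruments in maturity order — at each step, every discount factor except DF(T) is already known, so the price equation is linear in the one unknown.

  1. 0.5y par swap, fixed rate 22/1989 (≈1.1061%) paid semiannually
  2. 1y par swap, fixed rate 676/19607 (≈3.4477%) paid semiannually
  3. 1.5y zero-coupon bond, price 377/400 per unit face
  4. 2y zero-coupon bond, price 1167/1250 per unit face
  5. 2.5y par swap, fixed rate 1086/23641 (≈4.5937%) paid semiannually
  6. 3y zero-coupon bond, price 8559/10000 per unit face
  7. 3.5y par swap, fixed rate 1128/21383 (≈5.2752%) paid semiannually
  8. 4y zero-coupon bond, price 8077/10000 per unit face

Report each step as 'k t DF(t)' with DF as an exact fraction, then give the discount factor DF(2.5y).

1 1/2 1989/2000
2 1 4831/5000
3 3/2 377/400
4 2 1167/1250
5 5/2 4457/5000
6 3 8559/10000
7 7/2 2077/2500
8 4 8077/10000
DF(2.5y) = 4457/5000 ≈ 0.891400

step 1 [0.5y] swap r/2=11/1989: DF=(1 − 11/1989·(0))/(1+11/1989) = 1989/2000 ≈ 0.994500
step 2 [1y] swap r/2=338/19607: DF=(1 − 338/19607·(0.994500))/(1+338/19607) = 4831/5000 ≈ 0.966200
step 3 [1.5y] zero: DF = P = 377/400 ≈ 0.942500
step 4 [2y] zero: DF = P = 1167/1250 ≈ 0.933600
step 5 [2.5y] swap r/2=543/23641: DF=(1 − 543/23641·(0.994500+0.966200+0.942500+0.933600))/(1+543/23641) = 4457/5000 ≈ 0.891400
step 6 [3y] zero: DF = P = 8559/10000 ≈ 0.855900
step 7 [3.5y] swap r/2=564/21383: DF=(1 − 564/21383·(0.994500+0.966200+0.942500+0.933600+0.891400+0.855900))/(1+564/21383) = 2077/2500 ≈ 0.830800
step 8 [4y] zero: DF = P = 8077/10000 ≈ 0.807700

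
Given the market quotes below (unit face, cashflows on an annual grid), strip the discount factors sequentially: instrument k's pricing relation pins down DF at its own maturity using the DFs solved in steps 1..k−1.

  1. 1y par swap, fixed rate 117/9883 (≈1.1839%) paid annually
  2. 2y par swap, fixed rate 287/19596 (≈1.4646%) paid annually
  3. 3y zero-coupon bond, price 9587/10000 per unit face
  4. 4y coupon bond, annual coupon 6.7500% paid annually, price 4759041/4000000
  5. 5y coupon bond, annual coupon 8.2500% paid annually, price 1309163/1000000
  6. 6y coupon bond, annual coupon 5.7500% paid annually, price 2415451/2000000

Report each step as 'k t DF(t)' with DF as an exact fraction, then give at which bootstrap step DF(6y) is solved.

step 1 [1y] swap r/1=117/9883: DF=(1 − 117/9883·(0))/(1+117/9883) = 9883/10000 ≈ 0.988300
step 2 [2y] swap r/1=287/19596: DF=(1 − 287/19596·(0.988300))/(1+287/19596) = 9713/10000 ≈ 0.971300
step 3 [3y] zero: DF = P = 9587/10000 ≈ 0.958700
step 4 [4y] bond c/1=27/400: DF=(4759041/4000000 − 27/400·(0.988300+0.971300+0.958700))/(1+27/400) = 93/100 ≈ 0.930000
step 5 [5y] bond c/1=33/400: DF=(1309163/1000000 − 33/400·(0.988300+0.971300+0.958700+0.930000))/(1+33/400) = 9161/10000 ≈ 0.916100
step 6 [6y] bond c/1=23/400: DF=(2415451/2000000 − 23/400·(0.988300+0.971300+0.958700+0.930000+0.916100))/(1+23/400) = 883/1000 ≈ 0.883000

1 1 9883/10000
2 2 9713/10000
3 3 9587/10000
4 4 93/100
5 5 9161/10000
6 6 883/1000
DF(6y) is solved at step 6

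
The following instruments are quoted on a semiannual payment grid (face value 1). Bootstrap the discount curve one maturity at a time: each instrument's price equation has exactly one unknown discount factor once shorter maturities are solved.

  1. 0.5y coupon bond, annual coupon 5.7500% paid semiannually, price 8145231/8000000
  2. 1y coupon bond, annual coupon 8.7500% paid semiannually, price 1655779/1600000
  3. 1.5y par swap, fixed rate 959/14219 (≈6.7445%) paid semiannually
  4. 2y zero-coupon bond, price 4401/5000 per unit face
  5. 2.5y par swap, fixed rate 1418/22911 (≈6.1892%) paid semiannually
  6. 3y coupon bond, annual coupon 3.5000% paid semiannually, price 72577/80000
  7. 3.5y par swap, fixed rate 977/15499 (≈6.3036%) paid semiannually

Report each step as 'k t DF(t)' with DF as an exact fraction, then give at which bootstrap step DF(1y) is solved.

1 1/2 9897/10000
2 1 19/20
3 3/2 9041/10000
4 2 4401/5000
5 5/2 4291/5000
6 3 508/625
7 7/2 4023/5000
DF(1y) is solved at step 2

step 1 [0.5y] bond c/2=23/800: DF=(8145231/8000000 − 23/800·(0))/(1+23/800) = 9897/10000 ≈ 0.989700
step 2 [1y] bond c/2=7/160: DF=(1655779/1600000 − 7/160·(0.989700))/(1+7/160) = 19/20 ≈ 0.950000
step 3 [1.5y] swap r/2=959/28438: DF=(1 − 959/28438·(0.989700+0.950000))/(1+959/28438) = 9041/10000 ≈ 0.904100
step 4 [2y] zero: DF = P = 4401/5000 ≈ 0.880200
step 5 [2.5y] swap r/2=709/22911: DF=(1 − 709/22911·(0.989700+0.950000+0.904100+0.880200))/(1+709/22911) = 4291/5000 ≈ 0.858200
step 6 [3y] bond c/2=7/400: DF=(72577/80000 − 7/400·(0.989700+0.950000+0.904100+0.880200+0.858200))/(1+7/400) = 508/625 ≈ 0.812800
step 7 [3.5y] swap r/2=977/30998: DF=(1 − 977/30998·(0.989700+0.950000+0.904100+0.880200+0.858200+0.812800))/(1+977/30998) = 4023/5000 ≈ 0.804600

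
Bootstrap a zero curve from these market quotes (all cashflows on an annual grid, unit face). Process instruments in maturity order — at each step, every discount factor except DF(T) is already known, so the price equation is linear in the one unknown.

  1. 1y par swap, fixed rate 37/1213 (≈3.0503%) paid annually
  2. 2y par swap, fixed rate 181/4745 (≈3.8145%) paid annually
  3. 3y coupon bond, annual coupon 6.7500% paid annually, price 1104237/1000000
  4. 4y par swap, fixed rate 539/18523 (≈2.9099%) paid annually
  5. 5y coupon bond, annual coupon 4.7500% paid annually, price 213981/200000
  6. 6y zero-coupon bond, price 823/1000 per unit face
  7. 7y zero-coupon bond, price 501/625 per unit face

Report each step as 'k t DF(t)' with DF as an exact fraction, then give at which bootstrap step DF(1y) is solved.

1 1 1213/1250
2 2 2319/2500
3 3 1143/1250
4 4 4461/5000
5 5 4267/5000
6 6 823/1000
7 7 501/625
DF(1y) is solved at step 1

step 1 [1y] swap r/1=37/1213: DF=(1 − 37/1213·(0))/(1+37/1213) = 1213/1250 ≈ 0.970400
step 2 [2y] swap r/1=181/4745: DF=(1 − 181/4745·(0.970400))/(1+181/4745) = 2319/2500 ≈ 0.927600
step 3 [3y] bond c/1=27/400: DF=(1104237/1000000 − 27/400·(0.970400+0.927600))/(1+27/400) = 1143/1250 ≈ 0.914400
step 4 [4y] swap r/1=539/18523: DF=(1 − 539/18523·(0.970400+0.927600+0.914400))/(1+539/18523) = 4461/5000 ≈ 0.892200
step 5 [5y] bond c/1=19/400: DF=(213981/200000 − 19/400·(0.970400+0.927600+0.914400+0.892200))/(1+19/400) = 4267/5000 ≈ 0.853400
step 6 [6y] zero: DF = P = 823/1000 ≈ 0.823000
step 7 [7y] zero: DF = P = 501/625 ≈ 0.801600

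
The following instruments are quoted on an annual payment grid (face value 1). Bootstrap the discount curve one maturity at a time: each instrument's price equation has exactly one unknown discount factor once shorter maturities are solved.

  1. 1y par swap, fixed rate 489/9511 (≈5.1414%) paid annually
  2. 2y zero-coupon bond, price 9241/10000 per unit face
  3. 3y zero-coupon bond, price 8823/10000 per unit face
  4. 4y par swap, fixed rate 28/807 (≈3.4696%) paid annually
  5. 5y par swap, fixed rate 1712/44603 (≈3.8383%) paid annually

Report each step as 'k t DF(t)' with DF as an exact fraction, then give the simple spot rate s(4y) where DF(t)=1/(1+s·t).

1 1 9511/10000
2 2 9241/10000
3 3 8823/10000
4 4 437/500
5 5 518/625
s(4y) = (1/(437/500) − 1)/(4) = 63/1748 ≈ 3.6041%

step 1 [1y] swap r/1=489/9511: DF=(1 − 489/9511·(0))/(1+489/9511) = 9511/10000 ≈ 0.951100
step 2 [2y] zero: DF = P = 9241/10000 ≈ 0.924100
step 3 [3y] zero: DF = P = 8823/10000 ≈ 0.882300
step 4 [4y] swap r/1=28/807: DF=(1 − 28/807·(0.951100+0.924100+0.882300))/(1+28/807) = 437/500 ≈ 0.874000
step 5 [5y] swap r/1=1712/44603: DF=(1 − 1712/44603·(0.951100+0.924100+0.882300+0.874000))/(1+1712/44603) = 518/625 ≈ 0.828800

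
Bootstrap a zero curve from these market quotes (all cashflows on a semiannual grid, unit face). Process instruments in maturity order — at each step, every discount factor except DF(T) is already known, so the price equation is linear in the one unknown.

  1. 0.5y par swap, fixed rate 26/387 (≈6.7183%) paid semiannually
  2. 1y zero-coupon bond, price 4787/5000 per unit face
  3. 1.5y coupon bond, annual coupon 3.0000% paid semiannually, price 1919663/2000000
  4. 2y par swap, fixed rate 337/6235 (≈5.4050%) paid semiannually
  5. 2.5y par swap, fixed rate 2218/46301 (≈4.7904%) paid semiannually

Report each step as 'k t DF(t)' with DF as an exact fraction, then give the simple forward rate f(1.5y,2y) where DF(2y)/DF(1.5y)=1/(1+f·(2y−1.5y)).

1 1/2 387/400
2 1 4787/5000
3 3/2 2293/2500
4 2 8989/10000
5 5/2 8891/10000
f(1.5y,2y) = ((2293/2500)/(8989/10000) − 1)/(1/2) = 366/8989 ≈ 4.0716%

step 1 [0.5y] swap r/2=13/387: DF=(1 − 13/387·(0))/(1+13/387) = 387/400 ≈ 0.967500
step 2 [1y] zero: DF = P = 4787/5000 ≈ 0.957400
step 3 [1.5y] bond c/2=3/200: DF=(1919663/2000000 − 3/200·(0.967500+0.957400))/(1+3/200) = 2293/2500 ≈ 0.917200
step 4 [2y] swap r/2=337/12470: DF=(1 − 337/12470·(0.967500+0.957400+0.917200))/(1+337/12470) = 8989/10000 ≈ 0.898900
step 5 [2.5y] swap r/2=1109/46301: DF=(1 − 1109/46301·(0.967500+0.957400+0.917200+0.898900))/(1+1109/46301) = 8891/10000 ≈ 0.889100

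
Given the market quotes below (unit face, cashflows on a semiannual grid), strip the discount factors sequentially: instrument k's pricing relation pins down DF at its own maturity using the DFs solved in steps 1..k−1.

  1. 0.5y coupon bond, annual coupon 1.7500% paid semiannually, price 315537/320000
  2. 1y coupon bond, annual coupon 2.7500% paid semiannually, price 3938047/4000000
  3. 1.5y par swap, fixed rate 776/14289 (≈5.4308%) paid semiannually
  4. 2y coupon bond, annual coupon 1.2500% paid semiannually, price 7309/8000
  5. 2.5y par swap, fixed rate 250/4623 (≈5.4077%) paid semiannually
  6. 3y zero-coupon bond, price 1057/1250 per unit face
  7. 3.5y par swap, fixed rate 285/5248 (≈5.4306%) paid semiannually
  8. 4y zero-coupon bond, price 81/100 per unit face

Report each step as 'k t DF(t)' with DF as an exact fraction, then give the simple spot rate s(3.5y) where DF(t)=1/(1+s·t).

1 1/2 391/400
2 1 9579/10000
3 3/2 1153/1250
4 2 4451/5000
5 5/2 7/8
6 3 1057/1250
7 7/2 829/1000
8 4 81/100
s(3.5y) = (1/(829/1000) − 1)/(7/2) = 342/5803 ≈ 5.8935%

step 1 [0.5y] bond c/2=7/800: DF=(315537/320000 − 7/800·(0))/(1+7/800) = 391/400 ≈ 0.977500
step 2 [1y] bond c/2=11/800: DF=(3938047/4000000 − 11/800·(0.977500))/(1+11/800) = 9579/10000 ≈ 0.957900
step 3 [1.5y] swap r/2=388/14289: DF=(1 − 388/14289·(0.977500+0.957900))/(1+388/14289) = 1153/1250 ≈ 0.922400
step 4 [2y] bond c/2=1/160: DF=(7309/8000 − 1/160·(0.977500+0.957900+0.922400))/(1+1/160) = 4451/5000 ≈ 0.890200
step 5 [2.5y] swap r/2=125/4623: DF=(1 − 125/4623·(0.977500+0.957900+0.922400+0.890200))/(1+125/4623) = 7/8 ≈ 0.875000
step 6 [3y] zero: DF = P = 1057/1250 ≈ 0.845600
step 7 [3.5y] swap r/2=285/10496: DF=(1 − 285/10496·(0.977500+0.957900+0.922400+0.890200+0.875000+0.845600))/(1+285/10496) = 829/1000 ≈ 0.829000
step 8 [4y] zero: DF = P = 81/100 ≈ 0.810000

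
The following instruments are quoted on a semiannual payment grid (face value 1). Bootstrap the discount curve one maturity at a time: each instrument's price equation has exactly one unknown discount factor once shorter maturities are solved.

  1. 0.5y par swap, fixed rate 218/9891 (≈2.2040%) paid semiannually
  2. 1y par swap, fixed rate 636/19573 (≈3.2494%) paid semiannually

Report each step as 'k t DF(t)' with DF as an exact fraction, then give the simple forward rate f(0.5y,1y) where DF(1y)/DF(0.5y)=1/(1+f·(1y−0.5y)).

step 1 [0.5y] swap r/2=109/9891: DF=(1 − 109/9891·(0))/(1+109/9891) = 9891/10000 ≈ 0.989100
step 2 [1y] swap r/2=318/19573: DF=(1 − 318/19573·(0.989100))/(1+318/19573) = 4841/5000 ≈ 0.968200

1 1/2 9891/10000
2 1 4841/5000
f(0.5y,1y) = ((9891/10000)/(4841/5000) − 1)/(1/2) = 209/4841 ≈ 4.3173%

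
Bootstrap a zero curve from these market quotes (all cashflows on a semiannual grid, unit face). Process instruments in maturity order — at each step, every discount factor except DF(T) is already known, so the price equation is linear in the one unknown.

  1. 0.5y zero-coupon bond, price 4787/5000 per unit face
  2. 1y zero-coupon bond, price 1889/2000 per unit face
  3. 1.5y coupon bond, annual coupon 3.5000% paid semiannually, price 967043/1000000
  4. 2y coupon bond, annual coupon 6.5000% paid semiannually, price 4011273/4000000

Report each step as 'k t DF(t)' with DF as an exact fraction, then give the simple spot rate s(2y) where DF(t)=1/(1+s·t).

1 1/2 4787/5000
2 1 1889/2000
3 3/2 9177/10000
4 2 353/400
s(2y) = (1/(353/400) − 1)/(2) = 47/706 ≈ 6.6572%

step 1 [0.5y] zero: DF = P = 4787/5000 ≈ 0.957400
step 2 [1y] zero: DF = P = 1889/2000 ≈ 0.944500
step 3 [1.5y] bond c/2=7/400: DF=(967043/1000000 − 7/400·(0.957400+0.944500))/(1+7/400) = 9177/10000 ≈ 0.917700
step 4 [2y] bond c/2=13/400: DF=(4011273/4000000 − 13/400·(0.957400+0.944500+0.917700))/(1+13/400) = 353/400 ≈ 0.882500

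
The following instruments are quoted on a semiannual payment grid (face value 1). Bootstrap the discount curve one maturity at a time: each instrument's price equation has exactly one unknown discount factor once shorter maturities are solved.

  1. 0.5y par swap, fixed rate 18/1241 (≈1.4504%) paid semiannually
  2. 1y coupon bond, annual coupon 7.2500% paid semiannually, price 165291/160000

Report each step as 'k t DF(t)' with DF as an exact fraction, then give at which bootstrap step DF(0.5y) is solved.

1 1/2 1241/1250
2 1 4811/5000
DF(0.5y) is solved at step 1

step 1 [0.5y] swap r/2=9/1241: DF=(1 − 9/1241·(0))/(1+9/1241) = 1241/1250 ≈ 0.992800
step 2 [1y] bond c/2=29/800: DF=(165291/160000 − 29/800·(0.992800))/(1+29/800) = 4811/5000 ≈ 0.962200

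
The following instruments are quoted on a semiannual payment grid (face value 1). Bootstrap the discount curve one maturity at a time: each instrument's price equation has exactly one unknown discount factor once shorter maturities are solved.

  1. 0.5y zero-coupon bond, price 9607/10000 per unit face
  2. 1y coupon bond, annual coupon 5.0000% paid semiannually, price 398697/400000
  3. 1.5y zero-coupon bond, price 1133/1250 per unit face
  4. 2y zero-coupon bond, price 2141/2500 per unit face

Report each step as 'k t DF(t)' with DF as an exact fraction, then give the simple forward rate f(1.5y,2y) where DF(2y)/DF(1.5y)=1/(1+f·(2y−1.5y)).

step 1 [0.5y] zero: DF = P = 9607/10000 ≈ 0.960700
step 2 [1y] bond c/2=1/40: DF=(398697/400000 − 1/40·(0.960700))/(1+1/40) = 949/1000 ≈ 0.949000
step 3 [1.5y] zero: DF = P = 1133/1250 ≈ 0.906400
step 4 [2y] zero: DF = P = 2141/2500 ≈ 0.856400

1 1/2 9607/10000
2 1 949/1000
3 3/2 1133/1250
4 2 2141/2500
f(1.5y,2y) = ((1133/1250)/(2141/2500) − 1)/(1/2) = 250/2141 ≈ 11.6768%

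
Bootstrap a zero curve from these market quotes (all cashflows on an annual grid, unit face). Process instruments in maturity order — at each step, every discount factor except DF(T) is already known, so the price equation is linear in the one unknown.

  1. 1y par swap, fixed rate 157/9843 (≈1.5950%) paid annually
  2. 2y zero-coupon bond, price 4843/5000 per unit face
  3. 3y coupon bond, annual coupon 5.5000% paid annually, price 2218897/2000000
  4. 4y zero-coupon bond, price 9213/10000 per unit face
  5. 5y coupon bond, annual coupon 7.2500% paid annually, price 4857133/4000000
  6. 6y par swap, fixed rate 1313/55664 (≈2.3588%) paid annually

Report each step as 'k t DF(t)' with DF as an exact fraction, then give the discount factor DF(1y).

step 1 [1y] swap r/1=157/9843: DF=(1 − 157/9843·(0))/(1+157/9843) = 9843/10000 ≈ 0.984300
step 2 [2y] zero: DF = P = 4843/5000 ≈ 0.968600
step 3 [3y] bond c/1=11/200: DF=(2218897/2000000 − 11/200·(0.984300+0.968600))/(1+11/200) = 4749/5000 ≈ 0.949800
step 4 [4y] zero: DF = P = 9213/10000 ≈ 0.921300
step 5 [5y] bond c/1=29/400: DF=(4857133/4000000 − 29/400·(0.984300+0.968600+0.949800+0.921300))/(1+29/400) = 8737/10000 ≈ 0.873700
step 6 [6y] swap r/1=1313/55664: DF=(1 − 1313/55664·(0.984300+0.968600+0.949800+0.921300+0.873700))/(1+1313/55664) = 8687/10000 ≈ 0.868700

1 1 9843/10000
2 2 4843/5000
3 3 4749/5000
4 4 9213/10000
5 5 8737/10000
6 6 8687/10000
DF(1y) = 9843/10000 ≈ 0.984300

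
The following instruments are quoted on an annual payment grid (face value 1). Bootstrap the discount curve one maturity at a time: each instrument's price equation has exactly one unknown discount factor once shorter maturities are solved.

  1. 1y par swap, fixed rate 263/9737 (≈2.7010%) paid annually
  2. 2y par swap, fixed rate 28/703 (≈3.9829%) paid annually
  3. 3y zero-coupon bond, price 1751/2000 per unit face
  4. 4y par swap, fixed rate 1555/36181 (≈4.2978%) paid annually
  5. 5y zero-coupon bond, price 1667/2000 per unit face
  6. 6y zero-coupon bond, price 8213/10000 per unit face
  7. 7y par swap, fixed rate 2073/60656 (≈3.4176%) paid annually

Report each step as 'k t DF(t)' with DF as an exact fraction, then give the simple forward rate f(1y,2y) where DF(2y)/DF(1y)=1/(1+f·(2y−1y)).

step 1 [1y] swap r/1=263/9737: DF=(1 − 263/9737·(0))/(1+263/9737) = 9737/10000 ≈ 0.973700
step 2 [2y] swap r/1=28/703: DF=(1 − 28/703·(0.973700))/(1+28/703) = 2311/2500 ≈ 0.924400
step 3 [3y] zero: DF = P = 1751/2000 ≈ 0.875500
step 4 [4y] swap r/1=1555/36181: DF=(1 − 1555/36181·(0.973700+0.924400+0.875500))/(1+1555/36181) = 1689/2000 ≈ 0.844500
step 5 [5y] zero: DF = P = 1667/2000 ≈ 0.833500
step 6 [6y] zero: DF = P = 8213/10000 ≈ 0.821300
step 7 [7y] swap r/1=2073/60656: DF=(1 − 2073/60656·(0.973700+0.924400+0.875500+0.844500+0.833500+0.821300))/(1+2073/60656) = 7927/10000 ≈ 0.792700

1 1 9737/10000
2 2 2311/2500
3 3 1751/2000
4 4 1689/2000
5 5 1667/2000
6 6 8213/10000
7 7 7927/10000
f(1y,2y) = ((9737/10000)/(2311/2500) − 1)/(1) = 493/9244 ≈ 5.3332%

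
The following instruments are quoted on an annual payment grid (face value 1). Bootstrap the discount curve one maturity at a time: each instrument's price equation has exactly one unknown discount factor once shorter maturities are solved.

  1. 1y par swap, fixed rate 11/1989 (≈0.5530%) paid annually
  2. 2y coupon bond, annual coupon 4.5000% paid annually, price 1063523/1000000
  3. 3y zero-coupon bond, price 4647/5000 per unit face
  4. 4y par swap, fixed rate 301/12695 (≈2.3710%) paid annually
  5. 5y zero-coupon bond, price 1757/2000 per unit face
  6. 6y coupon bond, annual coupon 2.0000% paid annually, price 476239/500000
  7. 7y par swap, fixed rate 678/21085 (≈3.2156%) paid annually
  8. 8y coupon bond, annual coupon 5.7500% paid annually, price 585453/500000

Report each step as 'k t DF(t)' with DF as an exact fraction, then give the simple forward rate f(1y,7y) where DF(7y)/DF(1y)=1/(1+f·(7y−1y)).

1 1 1989/2000
2 2 9749/10000
3 3 4647/5000
4 4 9097/10000
5 5 1757/2000
6 6 8419/10000
7 7 3983/5000
8 8 7633/10000
f(1y,7y) = ((1989/2000)/(3983/5000) − 1)/(6) = 1979/47796 ≈ 4.1405%

step 1 [1y] swap r/1=11/1989: DF=(1 − 11/1989·(0))/(1+11/1989) = 1989/2000 ≈ 0.994500
step 2 [2y] bond c/1=9/200: DF=(1063523/1000000 − 9/200·(0.994500))/(1+9/200) = 9749/10000 ≈ 0.974900
step 3 [3y] zero: DF = P = 4647/5000 ≈ 0.929400
step 4 [4y] swap r/1=301/12695: DF=(1 − 301/12695·(0.994500+0.974900+0.929400))/(1+301/12695) = 9097/10000 ≈ 0.909700
step 5 [5y] zero: DF = P = 1757/2000 ≈ 0.878500
step 6 [6y] bond c/1=1/50: DF=(476239/500000 − 1/50·(0.994500+0.974900+0.929400+0.909700+0.878500))/(1+1/50) = 8419/10000 ≈ 0.841900
step 7 [7y] swap r/1=678/21085: DF=(1 − 678/21085·(0.994500+0.974900+0.929400+0.909700+0.878500+0.841900))/(1+678/21085) = 3983/5000 ≈ 0.796600
step 8 [8y] bond c/1=23/400: DF=(585453/500000 − 23/400·(0.994500+0.974900+0.929400+0.909700+0.878500+0.841900+0.796600))/(1+23/400) = 7633/10000 ≈ 0.763300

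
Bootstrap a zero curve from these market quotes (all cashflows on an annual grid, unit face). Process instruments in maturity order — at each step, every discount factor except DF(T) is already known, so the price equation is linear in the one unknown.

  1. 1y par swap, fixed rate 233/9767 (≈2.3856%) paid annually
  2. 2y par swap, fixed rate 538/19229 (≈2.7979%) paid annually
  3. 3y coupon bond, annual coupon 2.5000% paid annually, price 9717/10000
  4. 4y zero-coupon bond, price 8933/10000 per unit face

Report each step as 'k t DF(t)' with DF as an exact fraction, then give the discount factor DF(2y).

step 1 [1y] swap r/1=233/9767: DF=(1 − 233/9767·(0))/(1+233/9767) = 9767/10000 ≈ 0.976700
step 2 [2y] swap r/1=538/19229: DF=(1 − 538/19229·(0.976700))/(1+538/19229) = 4731/5000 ≈ 0.946200
step 3 [3y] bond c/1=1/40: DF=(9717/10000 − 1/40·(0.976700+0.946200))/(1+1/40) = 9011/10000 ≈ 0.901100
step 4 [4y] zero: DF = P = 8933/10000 ≈ 0.893300

1 1 9767/10000
2 2 4731/5000
3 3 9011/10000
4 4 8933/10000
DF(2y) = 4731/5000 ≈ 0.946200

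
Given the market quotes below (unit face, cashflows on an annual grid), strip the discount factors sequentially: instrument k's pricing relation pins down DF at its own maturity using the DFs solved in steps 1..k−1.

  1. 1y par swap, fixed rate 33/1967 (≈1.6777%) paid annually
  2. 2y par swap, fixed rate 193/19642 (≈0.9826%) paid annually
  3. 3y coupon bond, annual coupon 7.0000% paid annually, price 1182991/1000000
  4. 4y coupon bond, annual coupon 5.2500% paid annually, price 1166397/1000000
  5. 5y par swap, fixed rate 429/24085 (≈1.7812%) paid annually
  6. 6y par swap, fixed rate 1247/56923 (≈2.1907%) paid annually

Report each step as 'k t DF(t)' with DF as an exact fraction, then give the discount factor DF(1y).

step 1 [1y] swap r/1=33/1967: DF=(1 − 33/1967·(0))/(1+33/1967) = 1967/2000 ≈ 0.983500
step 2 [2y] swap r/1=193/19642: DF=(1 − 193/19642·(0.983500))/(1+193/19642) = 9807/10000 ≈ 0.980700
step 3 [3y] bond c/1=7/100: DF=(1182991/1000000 − 7/100·(0.983500+0.980700))/(1+7/100) = 9771/10000 ≈ 0.977100
step 4 [4y] bond c/1=21/400: DF=(1166397/1000000 − 21/400·(0.983500+0.980700+0.977100))/(1+21/400) = 1923/2000 ≈ 0.961500
step 5 [5y] swap r/1=429/24085: DF=(1 − 429/24085·(0.983500+0.980700+0.977100+0.961500))/(1+429/24085) = 4571/5000 ≈ 0.914200
step 6 [6y] swap r/1=1247/56923: DF=(1 − 1247/56923·(0.983500+0.980700+0.977100+0.961500+0.914200))/(1+1247/56923) = 8753/10000 ≈ 0.875300

1 1 1967/2000
2 2 9807/10000
3 3 9771/10000
4 4 1923/2000
5 5 4571/5000
6 6 8753/10000
DF(1y) = 1967/2000 ≈ 0.983500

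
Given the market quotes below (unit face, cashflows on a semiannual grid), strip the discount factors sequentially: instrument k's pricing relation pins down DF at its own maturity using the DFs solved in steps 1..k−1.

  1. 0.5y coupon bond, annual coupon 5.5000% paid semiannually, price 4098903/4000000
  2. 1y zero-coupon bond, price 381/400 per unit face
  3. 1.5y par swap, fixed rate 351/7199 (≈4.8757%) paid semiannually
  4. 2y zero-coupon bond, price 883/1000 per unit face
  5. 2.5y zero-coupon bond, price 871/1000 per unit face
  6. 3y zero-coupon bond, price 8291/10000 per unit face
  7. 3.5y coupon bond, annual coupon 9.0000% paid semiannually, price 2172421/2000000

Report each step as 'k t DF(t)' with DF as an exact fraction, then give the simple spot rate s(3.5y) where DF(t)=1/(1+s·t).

step 1 [0.5y] bond c/2=11/400: DF=(4098903/4000000 − 11/400·(0))/(1+11/400) = 9973/10000 ≈ 0.997300
step 2 [1y] zero: DF = P = 381/400 ≈ 0.952500
step 3 [1.5y] swap r/2=351/14398: DF=(1 − 351/14398·(0.997300+0.952500))/(1+351/14398) = 4649/5000 ≈ 0.929800
step 4 [2y] zero: DF = P = 883/1000 ≈ 0.883000
step 5 [2.5y] zero: DF = P = 871/1000 ≈ 0.871000
step 6 [3y] zero: DF = P = 8291/10000 ≈ 0.829100
step 7 [3.5y] bond c/2=9/200: DF=(2172421/2000000 − 9/200·(0.997300+0.952500+0.929800+0.883000+0.871000+0.829100))/(1+9/200) = 4021/5000 ≈ 0.804200

1 1/2 9973/10000
2 1 381/400
3 3/2 4649/5000
4 2 883/1000
5 5/2 871/1000
6 3 8291/10000
7 7/2 4021/5000
s(3.5y) = (1/(4021/5000) − 1)/(7/2) = 1958/28147 ≈ 6.9563%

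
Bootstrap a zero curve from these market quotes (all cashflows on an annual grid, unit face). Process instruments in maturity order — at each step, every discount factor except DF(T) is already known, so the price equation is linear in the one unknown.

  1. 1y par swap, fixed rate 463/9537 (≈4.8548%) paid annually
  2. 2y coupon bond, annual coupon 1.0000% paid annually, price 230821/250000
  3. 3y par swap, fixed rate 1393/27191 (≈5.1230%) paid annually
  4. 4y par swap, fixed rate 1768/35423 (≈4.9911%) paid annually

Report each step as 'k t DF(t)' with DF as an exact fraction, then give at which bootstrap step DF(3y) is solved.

step 1 [1y] swap r/1=463/9537: DF=(1 − 463/9537·(0))/(1+463/9537) = 9537/10000 ≈ 0.953700
step 2 [2y] bond c/1=1/100: DF=(230821/250000 − 1/100·(0.953700))/(1+1/100) = 9047/10000 ≈ 0.904700
step 3 [3y] swap r/1=1393/27191: DF=(1 − 1393/27191·(0.953700+0.904700))/(1+1393/27191) = 8607/10000 ≈ 0.860700
step 4 [4y] swap r/1=1768/35423: DF=(1 − 1768/35423·(0.953700+0.904700+0.860700))/(1+1768/35423) = 1029/1250 ≈ 0.823200

1 1 9537/10000
2 2 9047/10000
3 3 8607/10000
4 4 1029/1250
DF(3y) is solved at step 3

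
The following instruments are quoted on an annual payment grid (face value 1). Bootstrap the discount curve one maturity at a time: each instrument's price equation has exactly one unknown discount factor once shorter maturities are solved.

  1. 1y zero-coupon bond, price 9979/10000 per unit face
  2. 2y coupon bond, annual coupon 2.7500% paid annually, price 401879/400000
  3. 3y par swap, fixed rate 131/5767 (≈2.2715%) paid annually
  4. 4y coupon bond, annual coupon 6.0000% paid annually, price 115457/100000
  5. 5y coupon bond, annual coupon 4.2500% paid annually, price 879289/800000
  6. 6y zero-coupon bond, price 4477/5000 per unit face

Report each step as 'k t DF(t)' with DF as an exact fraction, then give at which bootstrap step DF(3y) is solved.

step 1 [1y] zero: DF = P = 9979/10000 ≈ 0.997900
step 2 [2y] bond c/1=11/400: DF=(401879/400000 − 11/400·(0.997900))/(1+11/400) = 9511/10000 ≈ 0.951100
step 3 [3y] swap r/1=131/5767: DF=(1 − 131/5767·(0.997900+0.951100))/(1+131/5767) = 1869/2000 ≈ 0.934500
step 4 [4y] bond c/1=3/50: DF=(115457/100000 − 3/50·(0.997900+0.951100+0.934500))/(1+3/50) = 463/500 ≈ 0.926000
step 5 [5y] bond c/1=17/400: DF=(879289/800000 − 17/400·(0.997900+0.951100+0.934500+0.926000))/(1+17/400) = 899/1000 ≈ 0.899000
step 6 [6y] zero: DF = P = 4477/5000 ≈ 0.895400

1 1 9979/10000
2 2 9511/10000
3 3 1869/2000
4 4 463/500
5 5 899/1000
6 6 4477/5000
DF(3y) is solved at step 3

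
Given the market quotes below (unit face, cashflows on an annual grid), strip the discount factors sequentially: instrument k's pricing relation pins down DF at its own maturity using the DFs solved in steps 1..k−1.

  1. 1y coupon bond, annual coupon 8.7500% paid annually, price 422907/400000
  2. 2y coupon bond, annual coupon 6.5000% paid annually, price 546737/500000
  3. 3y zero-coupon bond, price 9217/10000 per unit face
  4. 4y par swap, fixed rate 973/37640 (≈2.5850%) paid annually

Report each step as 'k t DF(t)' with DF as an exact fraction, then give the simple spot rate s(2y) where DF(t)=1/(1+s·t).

1 1 4861/5000
2 2 4837/5000
3 3 9217/10000
4 4 9027/10000
s(2y) = (1/(4837/5000) − 1)/(2) = 163/9674 ≈ 1.6849%

step 1 [1y] bond c/1=7/80: DF=(422907/400000 − 7/80·(0))/(1+7/80) = 4861/5000 ≈ 0.972200
step 2 [2y] bond c/1=13/200: DF=(546737/500000 − 13/200·(0.972200))/(1+13/200) = 4837/5000 ≈ 0.967400
step 3 [3y] zero: DF = P = 9217/10000 ≈ 0.921700
step 4 [4y] swap r/1=973/37640: DF=(1 − 973/37640·(0.972200+0.967400+0.921700))/(1+973/37640) = 9027/10000 ≈ 0.902700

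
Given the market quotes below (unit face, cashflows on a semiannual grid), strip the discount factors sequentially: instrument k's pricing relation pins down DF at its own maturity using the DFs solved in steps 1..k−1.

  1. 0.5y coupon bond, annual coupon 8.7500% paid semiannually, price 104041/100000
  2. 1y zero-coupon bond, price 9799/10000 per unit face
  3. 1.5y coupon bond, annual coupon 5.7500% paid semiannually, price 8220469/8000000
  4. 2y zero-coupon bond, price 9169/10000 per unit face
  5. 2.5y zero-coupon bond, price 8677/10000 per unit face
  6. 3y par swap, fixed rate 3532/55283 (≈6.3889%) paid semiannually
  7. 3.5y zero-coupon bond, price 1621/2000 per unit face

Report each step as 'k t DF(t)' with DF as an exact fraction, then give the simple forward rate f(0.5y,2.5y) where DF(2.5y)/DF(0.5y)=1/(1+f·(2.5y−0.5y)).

1 1/2 623/625
2 1 9799/10000
3 3/2 2359/2500
4 2 9169/10000
5 5/2 8677/10000
6 3 4117/5000
7 7/2 1621/2000
f(0.5y,2.5y) = ((623/625)/(8677/10000) − 1)/(2) = 1291/17354 ≈ 7.4392%

step 1 [0.5y] bond c/2=7/160: DF=(104041/100000 − 7/160·(0))/(1+7/160) = 623/625 ≈ 0.996800
step 2 [1y] zero: DF = P = 9799/10000 ≈ 0.979900
step 3 [1.5y] bond c/2=23/800: DF=(8220469/8000000 − 23/800·(0.996800+0.979900))/(1+23/800) = 2359/2500 ≈ 0.943600
step 4 [2y] zero: DF = P = 9169/10000 ≈ 0.916900
step 5 [2.5y] zero: DF = P = 8677/10000 ≈ 0.867700
step 6 [3y] swap r/2=1766/55283: DF=(1 − 1766/55283·(0.996800+0.979900+0.943600+0.916900+0.867700))/(1+1766/55283) = 4117/5000 ≈ 0.823400
step 7 [3.5y] zero: DF = P = 1621/2000 ≈ 0.810500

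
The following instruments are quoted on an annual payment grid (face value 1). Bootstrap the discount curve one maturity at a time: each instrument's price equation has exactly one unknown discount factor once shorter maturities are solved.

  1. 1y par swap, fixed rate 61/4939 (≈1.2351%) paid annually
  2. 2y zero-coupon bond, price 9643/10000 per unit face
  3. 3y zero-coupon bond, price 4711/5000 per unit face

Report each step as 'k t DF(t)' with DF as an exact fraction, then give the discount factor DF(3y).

step 1 [1y] swap r/1=61/4939: DF=(1 − 61/4939·(0))/(1+61/4939) = 4939/5000 ≈ 0.987800
step 2 [2y] zero: DF = P = 9643/10000 ≈ 0.964300
step 3 [3y] zero: DF = P = 4711/5000 ≈ 0.942200

1 1 4939/5000
2 2 9643/10000
3 3 4711/5000
DF(3y) = 4711/5000 ≈ 0.942200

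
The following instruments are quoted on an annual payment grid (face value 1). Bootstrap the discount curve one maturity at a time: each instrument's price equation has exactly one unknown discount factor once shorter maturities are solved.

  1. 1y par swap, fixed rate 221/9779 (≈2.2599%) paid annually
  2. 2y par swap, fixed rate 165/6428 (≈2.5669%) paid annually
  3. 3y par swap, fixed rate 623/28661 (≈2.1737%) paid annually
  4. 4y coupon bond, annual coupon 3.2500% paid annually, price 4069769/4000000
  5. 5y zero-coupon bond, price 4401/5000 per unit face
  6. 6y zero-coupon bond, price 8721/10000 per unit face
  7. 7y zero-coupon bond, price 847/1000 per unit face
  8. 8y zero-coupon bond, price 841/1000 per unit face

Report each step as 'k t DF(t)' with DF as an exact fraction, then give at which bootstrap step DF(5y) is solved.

step 1 [1y] swap r/1=221/9779: DF=(1 − 221/9779·(0))/(1+221/9779) = 9779/10000 ≈ 0.977900
step 2 [2y] swap r/1=165/6428: DF=(1 − 165/6428·(0.977900))/(1+165/6428) = 1901/2000 ≈ 0.950500
step 3 [3y] swap r/1=623/28661: DF=(1 − 623/28661·(0.977900+0.950500))/(1+623/28661) = 9377/10000 ≈ 0.937700
step 4 [4y] bond c/1=13/400: DF=(4069769/4000000 − 13/400·(0.977900+0.950500+0.937700))/(1+13/400) = 1119/1250 ≈ 0.895200
step 5 [5y] zero: DF = P = 4401/5000 ≈ 0.880200
step 6 [6y] zero: DF = P = 8721/10000 ≈ 0.872100
step 7 [7y] zero: DF = P = 847/1000 ≈ 0.847000
step 8 [8y] zero: DF = P = 841/1000 ≈ 0.841000

1 1 9779/10000
2 2 1901/2000
3 3 9377/10000
4 4 1119/1250
5 5 4401/5000
6 6 8721/10000
7 7 847/1000
8 8 841/1000
DF(5y) is solved at step 5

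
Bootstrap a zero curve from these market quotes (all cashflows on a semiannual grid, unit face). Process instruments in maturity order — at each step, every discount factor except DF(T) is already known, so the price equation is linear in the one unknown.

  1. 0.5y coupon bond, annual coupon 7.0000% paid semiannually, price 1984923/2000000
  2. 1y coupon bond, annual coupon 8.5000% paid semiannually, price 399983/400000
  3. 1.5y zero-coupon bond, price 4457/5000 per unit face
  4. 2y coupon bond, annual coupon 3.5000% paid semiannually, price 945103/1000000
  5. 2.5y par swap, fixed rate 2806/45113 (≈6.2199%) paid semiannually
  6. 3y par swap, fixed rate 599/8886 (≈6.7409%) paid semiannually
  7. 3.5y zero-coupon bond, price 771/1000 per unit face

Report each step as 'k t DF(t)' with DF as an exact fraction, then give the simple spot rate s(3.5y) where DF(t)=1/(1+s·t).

1 1/2 9589/10000
2 1 9201/10000
3 3/2 4457/5000
4 2 2203/2500
5 5/2 8597/10000
6 3 8203/10000
7 7/2 771/1000
s(3.5y) = (1/(771/1000) − 1)/(7/2) = 458/5397 ≈ 8.4862%

step 1 [0.5y] bond c/2=7/200: DF=(1984923/2000000 − 7/200·(0))/(1+7/200) = 9589/10000 ≈ 0.958900
step 2 [1y] bond c/2=17/400: DF=(399983/400000 − 17/400·(0.958900))/(1+17/400) = 9201/10000 ≈ 0.920100
step 3 [1.5y] zero: DF = P = 4457/5000 ≈ 0.891400
step 4 [2y] bond c/2=7/400: DF=(945103/1000000 − 7/400·(0.958900+0.920100+0.891400))/(1+7/400) = 2203/2500 ≈ 0.881200
step 5 [2.5y] swap r/2=1403/45113: DF=(1 − 1403/45113·(0.958900+0.920100+0.891400+0.881200))/(1+1403/45113) = 8597/10000 ≈ 0.859700
step 6 [3y] swap r/2=599/17772: DF=(1 − 599/17772·(0.958900+0.920100+0.891400+0.881200+0.859700))/(1+599/17772) = 8203/10000 ≈ 0.820300
step 7 [3.5y] zero: DF = P = 771/1000 ≈ 0.771000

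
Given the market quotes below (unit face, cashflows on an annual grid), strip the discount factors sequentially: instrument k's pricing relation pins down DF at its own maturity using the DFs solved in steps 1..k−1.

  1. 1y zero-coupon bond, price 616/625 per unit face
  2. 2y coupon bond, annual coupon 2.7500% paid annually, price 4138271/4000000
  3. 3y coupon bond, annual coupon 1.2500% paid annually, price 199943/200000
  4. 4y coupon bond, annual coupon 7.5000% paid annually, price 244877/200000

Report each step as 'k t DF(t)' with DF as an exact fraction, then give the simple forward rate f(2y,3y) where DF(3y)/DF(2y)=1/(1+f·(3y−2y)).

step 1 [1y] zero: DF = P = 616/625 ≈ 0.985600
step 2 [2y] bond c/1=11/400: DF=(4138271/4000000 − 11/400·(0.985600))/(1+11/400) = 1961/2000 ≈ 0.980500
step 3 [3y] bond c/1=1/80: DF=(199943/200000 − 1/80·(0.985600+0.980500))/(1+1/80) = 9631/10000 ≈ 0.963100
step 4 [4y] bond c/1=3/40: DF=(244877/200000 − 3/40·(0.985600+0.980500+0.963100))/(1+3/40) = 4673/5000 ≈ 0.934600

1 1 616/625
2 2 1961/2000
3 3 9631/10000
4 4 4673/5000
f(2y,3y) = ((1961/2000)/(9631/10000) − 1)/(1) = 174/9631 ≈ 1.8067%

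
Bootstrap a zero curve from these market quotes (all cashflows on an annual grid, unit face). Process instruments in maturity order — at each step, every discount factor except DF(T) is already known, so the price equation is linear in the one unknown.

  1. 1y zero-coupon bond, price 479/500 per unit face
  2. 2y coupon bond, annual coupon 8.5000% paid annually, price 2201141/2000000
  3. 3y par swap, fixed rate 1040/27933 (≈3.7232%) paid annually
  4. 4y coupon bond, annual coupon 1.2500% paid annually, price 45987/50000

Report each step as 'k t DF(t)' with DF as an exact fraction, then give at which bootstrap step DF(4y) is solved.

1 1 479/500
2 2 9393/10000
3 3 112/125
4 4 8739/10000
DF(4y) is solved at step 4

step 1 [1y] zero: DF = P = 479/500 ≈ 0.958000
step 2 [2y] bond c/1=17/200: DF=(2201141/2000000 − 17/200·(0.958000))/(1+17/200) = 9393/10000 ≈ 0.939300
step 3 [3y] swap r/1=1040/27933: DF=(1 − 1040/27933·(0.958000+0.939300))/(1+1040/27933) = 112/125 ≈ 0.896000
step 4 [4y] bond c/1=1/80: DF=(45987/50000 − 1/80·(0.958000+0.939300+0.896000))/(1+1/80) = 8739/10000 ≈ 0.873900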